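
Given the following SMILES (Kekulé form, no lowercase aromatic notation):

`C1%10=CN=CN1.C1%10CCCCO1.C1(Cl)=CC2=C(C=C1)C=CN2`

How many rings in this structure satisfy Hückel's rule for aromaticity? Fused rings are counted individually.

3

The SMILES encodes a five-membered ring with nitrogens at positions 1 and 3 (one bearing H, one in a C=N bond) and two double bonds; a six-membered saturated ring of five carbons and one oxygen; a six-membered carbon ring with three alternating C=C double bonds, fused to a five-membered ring containing one N–H nitrogen and two C=C double bonds.
The 5-membered ring with two nitrogens (one N–H, one =N–) is planar and fully conjugated; 2 ring double bonds (4 π electrons) plus a heteroatom lone pair (2) give 6 π electrons. That satisfies 4n+2 with n=1, so it is aromatic (imidazole).
The 6-membered ring with one oxygen has only sp³ atoms, so it is not fully conjugated — not aromatic (tetrahydropyran).
The fused 6/5-membered bicyclic (with one N–H) is a single π system with 9 sp² atoms and 10 π electrons from ring double bonds plus a heteroatom lone pair. 10 = 4(2)+2, so the system is aromatic and both rings count as aromatic (indole).
3 of the 4 rings are aromatic. Total: 3.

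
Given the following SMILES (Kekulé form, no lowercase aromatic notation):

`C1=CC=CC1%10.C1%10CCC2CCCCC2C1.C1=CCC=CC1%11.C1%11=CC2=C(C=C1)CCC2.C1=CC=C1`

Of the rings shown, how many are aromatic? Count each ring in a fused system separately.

1

The SMILES encodes a five-membered carbon ring with two conjugated C=C double bonds and one sp³ carbon; two fused six-membered saturated carbon rings; a six-membered carbon ring with two isolated C=C double bonds and two sp³ carbons; a six-membered carbon ring with three alternating C=C double bonds, fused to a saturated five-membered carbon ring; a four-membered carbon ring with two alternating C=C double bonds.
The 5-membered ring has one sp³ carbon, so it is not fully conjugated — not aromatic (cyclopentadiene).
The 6-membered ring has only sp³ atoms, so it is not fully conjugated — not aromatic (cyclohexane ring).
The second 6-membered ring has only sp³ atoms, so it is not fully conjugated — not aromatic (cyclohexane ring).
The third 6-membered ring has two sp³ carbons, so it is not fully conjugated — not aromatic (1,4-cyclohexadiene).
The fourth 6-membered ring has a continuous p-orbital overlap around the ring; 3 ring double bonds give 6 π electrons. 6 = 4(1)+2, so it is aromatic (benzene ring).
The second 5-membered ring has three sp³ carbons, so it is not fully conjugated — not aromatic (cyclopentane ring).
The 4-membered ring has only sp² ring atoms; a planar conformation would have a fully conjugated π system of 4 electrons. But 4 = 4(1), which is 4n not 4n+2, so it is not aromatic (cyclobutadiene) — cyclobutadiene is antiaromatic and distorts to a rectangle.
1 of the 7 rings is aromatic. Total: 1.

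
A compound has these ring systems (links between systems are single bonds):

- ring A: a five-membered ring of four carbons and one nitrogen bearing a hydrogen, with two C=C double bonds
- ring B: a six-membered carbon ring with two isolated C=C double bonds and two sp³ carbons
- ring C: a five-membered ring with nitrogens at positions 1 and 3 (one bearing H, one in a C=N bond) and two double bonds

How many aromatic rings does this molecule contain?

Ring A has a continuous p-orbital overlap around the ring; 2 ring double bonds (4 π electrons) plus a heteroatom lone pair (2) give 6 π electrons. 6 = 4(1)+2, so ring A is aromatic (pyrrole).
Ring B has two sp³ carbons, so it is not fully conjugated — not aromatic (1,4-cyclohexadiene).
Ring C is planar and fully conjugated; 2 ring double bonds (4 π electrons) plus a heteroatom lone pair (2) give 6 π electrons. 6 = 4(1)+2, so ring C is aromatic (imidazole).
Aromatic: A, C. Total: 2.

2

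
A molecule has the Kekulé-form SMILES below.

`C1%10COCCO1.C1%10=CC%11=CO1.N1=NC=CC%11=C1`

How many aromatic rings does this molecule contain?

The SMILES encodes a six-membered saturated ring with oxygens at positions 1 and 4; a five-membered ring of four carbons and one oxygen, with two C=C double bonds; a six-membered ring with two adjacent nitrogens and three alternating double bonds.
The 6-membered ring with two oxygens (1,4) has only sp³ atoms, so it is not fully conjugated — not aromatic (1,4-dioxane).
The 5-membered ring with one oxygen has a continuous p-orbital overlap around the ring; 2 ring double bonds (4 π electrons) plus a heteroatom lone pair (2) give 6 π electrons. 6 = 4(1)+2, so it is aromatic (furan).
The 6-membered ring with two nitrogens (1,2) has a continuous p-orbital overlap around the ring; 3 ring double bonds give 6 π electrons. 6 = 4(1)+2, so it is aromatic (pyridazine).
2 of the 3 rings are aromatic. Total: 2.

2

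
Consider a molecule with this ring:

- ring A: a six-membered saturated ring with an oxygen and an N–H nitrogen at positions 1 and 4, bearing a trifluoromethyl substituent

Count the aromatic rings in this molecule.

Ring A has only sp³ atoms, so it is not fully conjugated — not aromatic (morpholine).

0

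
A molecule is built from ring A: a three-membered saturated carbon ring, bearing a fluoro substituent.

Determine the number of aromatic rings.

0

Ring A has only sp³ atoms, so it is not fully conjugated — not aromatic (cyclopropane).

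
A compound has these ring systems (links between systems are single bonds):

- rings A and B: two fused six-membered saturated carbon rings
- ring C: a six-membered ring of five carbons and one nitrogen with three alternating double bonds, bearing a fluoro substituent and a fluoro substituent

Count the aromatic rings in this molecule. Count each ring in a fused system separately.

1

Ring A has only sp³ atoms, so it is not fully conjugated — not aromatic (cyclohexane ring).
Ring B has only sp³ atoms, so it is not fully conjugated — not aromatic (cyclohexane ring).
Ring C is fully conjugated (every ring atom contributes a p orbital); 3 ring double bonds give 6 π electrons. That satisfies 4n+2 with n=1, so ring C is aromatic (pyridine).
Aromatic: C. Total: 1.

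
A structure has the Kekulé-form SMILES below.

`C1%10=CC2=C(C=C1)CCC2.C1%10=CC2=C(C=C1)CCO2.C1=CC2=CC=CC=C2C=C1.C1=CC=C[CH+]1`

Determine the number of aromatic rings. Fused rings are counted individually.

4

The SMILES encodes a six-membered carbon ring with three alternating C=C double bonds, fused to a saturated five-membered carbon ring; a six-membered carbon ring with three alternating C=C double bonds, fused to a five-membered ring containing one oxygen and two sp³ carbons; two fused six-membered carbon rings, each with three alternating C=C double bonds; a five-membered all-carbon ring bearing a positive charge on one carbon, with two C=C double bonds.
The 6-membered ring is fully conjugated (every ring atom contributes a p orbital); 3 ring double bonds give 6 π electrons. 6 = 4(1)+2, so it is aromatic (benzene ring).
The 5-membered ring has three sp³ carbons, so it is not fully conjugated — not aromatic (cyclopentane ring).
The second 6-membered ring has a continuous p-orbital overlap around the ring; 3 ring double bonds give 6 π electrons. That satisfies 4n+2 with n=1, so it is aromatic (benzene ring).
The 5-membered ring with one oxygen has two sp³ carbons, so it is not fully conjugated — not aromatic (oxolane ring).
The fused 6/6-membered bicyclic is a single π system with 10 sp² atoms and 10 π electrons from ring double bonds. 10 = 4(2)+2, so the system is aromatic and both rings count as aromatic (naphthalene).
The second 5-membered ring has only sp² ring atoms; a planar conformation would have a fully conjugated π system of 4 electrons. But 4 = 4(1), which is 4n not 4n+2, so it is not aromatic (cyclopentadienyl cation).
4 of the 7 rings are aromatic. Total: 4.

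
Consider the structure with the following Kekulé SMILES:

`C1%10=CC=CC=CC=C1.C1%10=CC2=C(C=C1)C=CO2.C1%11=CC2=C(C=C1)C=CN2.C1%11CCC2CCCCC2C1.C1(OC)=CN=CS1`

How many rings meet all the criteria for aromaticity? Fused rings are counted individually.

The SMILES encodes an eight-membered carbon ring with four alternating C=C double bonds; a six-membered carbon ring with three alternating C=C double bonds, fused to a five-membered ring containing one oxygen and two C=C double bonds; a six-membered carbon ring with three alternating C=C double bonds, fused to a five-membered ring containing one N–H nitrogen and two C=C double bonds; two fused six-membered saturated carbon rings; a five-membered ring with a sulfur at position 1 and a nitrogen at position 3 (in a C=N bond), with two double bonds.
The 8-membered ring has only sp² ring atoms; a planar conformation would have a fully conjugated π system of 8 electrons. But 8 = 4(2), which is 4n not 4n+2, so it is not aromatic (cyclooctatetraene) — cyclooctatetraene distorts into a non-planar tub to avoid antiaromaticity.
The fused 6/5-membered bicyclic (with one oxygen) is a single π system with 9 sp² atoms and 10 π electrons from ring double bonds plus a heteroatom lone pair. 10 = 4(2)+2, so the system is aromatic and both rings count as aromatic (benzofuran).
The fused 6/5-membered bicyclic (with one N–H) is a single π system with 9 sp² atoms and 10 π electrons from ring double bonds plus a heteroatom lone pair. 10 = 4(2)+2, so the system is aromatic and both rings count as aromatic (indole).
The 6-membered ring has only sp³ atoms, so it is not fully conjugated — not aromatic (cyclohexane ring).
The second 6-membered ring has only sp³ atoms, so it is not fully conjugated — not aromatic (cyclohexane ring).
The 5-membered ring with one sulfur and one =N– is fully conjugated (every ring atom contributes a p orbital); 2 ring double bonds (4 π electrons) plus a heteroatom lone pair (2) give 6 π electrons. 6 = 4(1)+2, so it is aromatic (thiazole).
5 of the 8 rings are aromatic. Total: 5.

5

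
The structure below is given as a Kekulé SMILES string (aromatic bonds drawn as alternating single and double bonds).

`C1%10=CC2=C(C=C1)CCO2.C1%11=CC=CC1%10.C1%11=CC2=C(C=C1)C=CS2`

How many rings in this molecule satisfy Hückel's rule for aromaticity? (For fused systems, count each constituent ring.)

The SMILES encodes a six-membered carbon ring with three alternating C=C double bonds, fused to a five-membered ring containing one oxygen and two sp³ carbons; a five-membered carbon ring with two conjugated C=C double bonds and one sp³ carbon; a six-membered carbon ring with three alternating C=C double bonds, fused to a five-membered ring containing one sulfur and two C=C double bonds.
The 6-membered ring is planar and fully conjugated; 3 ring double bonds give 6 π electrons. Since 6 = 4n+2 (n=1), it is aromatic (benzene ring).
The 5-membered ring with one oxygen has two sp³ carbons, so it is not fully conjugated — not aromatic (oxolane ring).
The 5-membered ring has one sp³ carbon, so it is not fully conjugated — not aromatic (cyclopentadiene).
The fused 6/5-membered bicyclic (with one sulfur) is a single π system with 9 sp² atoms and 10 π electrons from ring double bonds plus a heteroatom lone pair. 10 = 4(2)+2, so the system is aromatic and both rings count as aromatic (benzothiophene).
3 of the 5 rings are aromatic. Total: 3.

3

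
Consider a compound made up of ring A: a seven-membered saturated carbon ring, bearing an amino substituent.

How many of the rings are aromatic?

0

Ring A has only sp³ atoms, so it is not fully conjugated — not aromatic (cycloheptane).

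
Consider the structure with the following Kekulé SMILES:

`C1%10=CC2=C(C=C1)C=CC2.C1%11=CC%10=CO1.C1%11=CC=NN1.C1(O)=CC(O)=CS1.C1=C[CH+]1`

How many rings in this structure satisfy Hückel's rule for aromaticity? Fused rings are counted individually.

The SMILES encodes a six-membered carbon ring with three alternating C=C double bonds, fused to a five-membered carbon ring containing one C=C double bond and one sp³ carbon; a five-membered ring of four carbons and one oxygen, with two C=C double bonds; a five-membered ring with two adjacent nitrogens (one bearing H, one in a double bond) and two double bonds; a five-membered ring of four carbons and one sulfur, with two C=C double bonds; a three-membered all-carbon ring bearing a positive charge on one carbon, with one C=C double bond.
The 6-membered ring is planar and fully conjugated; 3 ring double bonds give 6 π electrons. That satisfies 4n+2 with n=1, so it is aromatic (benzene ring).
The 5-membered ring has one sp³ carbon, so it is not fully conjugated — not aromatic (cyclopentene ring).
The 5-membered ring with one oxygen is fully conjugated (every ring atom contributes a p orbital); 2 ring double bonds (4 π electrons) plus a heteroatom lone pair (2) give 6 π electrons. 6 = 4(1)+2, so it is aromatic (furan).
The 5-membered ring with two adjacent nitrogens (one N–H, one =N–) is planar and fully conjugated; 2 ring double bonds (4 π electrons) plus a heteroatom lone pair (2) give 6 π electrons. Since 6 = 4n+2 (n=1), it is aromatic (pyrazole).
The 5-membered ring with one sulfur is planar and fully conjugated; 2 ring double bonds (4 π electrons) plus a heteroatom lone pair (2) give 6 π electrons. Since 6 = 4n+2 (n=1), it is aromatic (thiophene).
The 3-membered ring is fully conjugated (every ring atom contributes a p orbital); 1 ring double bond (2 π electrons) plus the carbocation's empty p orbital (0, but keeps the ring conjugated) give 2 π electrons. That satisfies 4n+2 with n=0, so it is aromatic (cyclopropenyl cation).
5 of the 6 rings are aromatic. Total: 5.

5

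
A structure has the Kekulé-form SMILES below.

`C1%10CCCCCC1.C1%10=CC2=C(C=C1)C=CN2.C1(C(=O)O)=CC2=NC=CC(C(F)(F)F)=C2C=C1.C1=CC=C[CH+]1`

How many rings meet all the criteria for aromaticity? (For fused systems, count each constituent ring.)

The SMILES encodes a seven-membered saturated carbon ring; a six-membered carbon ring with three alternating C=C double bonds, fused to a five-membered ring containing one N–H nitrogen and two C=C double bonds; two fused six-membered rings, each with three alternating double bonds; one ring is all carbon and the other has one ring nitrogen; a five-membered all-carbon ring bearing a positive charge on one carbon, with two C=C double bonds.
The 7-membered ring has only sp³ atoms, so it is not fully conjugated — not aromatic (cycloheptane).
The fused 6/5-membered bicyclic (with one N–H) is a single π system with 9 sp² atoms and 10 π electrons from ring double bonds plus a heteroatom lone pair. 10 = 4(2)+2, so the system is aromatic and both rings count as aromatic (indole).
The fused 6/6-membered bicyclic (with one nitrogen) is a single π system with 10 sp² atoms and 10 π electrons from ring double bonds. 10 = 4(2)+2, so the system is aromatic and both rings count as aromatic (quinoline).
The 5-membered ring has only sp² ring atoms; a planar conformation would have a fully conjugated π system of 4 electrons. But 4 = 4(1), which is 4n not 4n+2, so it is not aromatic (cyclopentadienyl cation).
4 of the 6 rings are aromatic. Total: 4.

4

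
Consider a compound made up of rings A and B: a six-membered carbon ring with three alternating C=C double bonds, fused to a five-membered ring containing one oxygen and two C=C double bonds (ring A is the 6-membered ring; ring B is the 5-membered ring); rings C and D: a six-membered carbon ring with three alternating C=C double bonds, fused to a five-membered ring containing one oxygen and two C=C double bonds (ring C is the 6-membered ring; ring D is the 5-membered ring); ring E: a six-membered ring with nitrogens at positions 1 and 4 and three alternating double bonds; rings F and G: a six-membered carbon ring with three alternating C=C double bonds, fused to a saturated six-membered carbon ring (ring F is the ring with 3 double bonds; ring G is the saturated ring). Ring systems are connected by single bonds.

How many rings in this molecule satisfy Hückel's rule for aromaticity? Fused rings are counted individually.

Rings A and B form a fused bicyclic system (with one oxygen) with 9 sp² atoms and 10 π electrons from ring double bonds plus a heteroatom lone pair. 10 = 4(2)+2, so the system is aromatic and both rings count as aromatic (benzofuran).
Rings C and D form a fused bicyclic system (with one oxygen) with 9 sp² atoms and 10 π electrons from ring double bonds plus a heteroatom lone pair. 10 = 4(2)+2, so the system is aromatic and both rings count as aromatic (benzofuran).
Ring E is planar and fully conjugated; 3 ring double bonds give 6 π electrons. 6 = 4(1)+2, so ring E is aromatic (pyrazine).
Ring F is planar and fully conjugated; 3 ring double bonds give 6 π electrons. That satisfies 4n+2 with n=1, so ring F is aromatic (benzene ring).
Ring G has four sp³ carbons, so it is not fully conjugated — not aromatic (cyclohexane ring).
Aromatic: A, B, C, D, E, F. Total: 6.

6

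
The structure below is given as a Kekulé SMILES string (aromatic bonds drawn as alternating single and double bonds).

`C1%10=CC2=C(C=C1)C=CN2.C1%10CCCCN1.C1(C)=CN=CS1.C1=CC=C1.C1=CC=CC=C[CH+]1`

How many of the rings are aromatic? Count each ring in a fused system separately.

4

The SMILES encodes a six-membered carbon ring with three alternating C=C double bonds, fused to a five-membered ring containing one N–H nitrogen and two C=C double bonds; a six-membered saturated ring of five carbons and one N–H nitrogen; a five-membered ring with a sulfur at position 1 and a nitrogen at position 3 (in a C=N bond), with two double bonds; a four-membered carbon ring with two alternating C=C double bonds; a seven-membered all-carbon ring bearing a positive charge on one carbon, with three C=C double bonds.
The fused 6/5-membered bicyclic (with one N–H) is a single π system with 9 sp² atoms and 10 π electrons from ring double bonds plus a heteroatom lone pair. 10 = 4(2)+2, so the system is aromatic and both rings count as aromatic (indole).
The 6-membered ring with one N–H has only sp³ atoms, so it is not fully conjugated — not aromatic (piperidine).
The 5-membered ring with one sulfur and one =N– is planar and fully conjugated; 2 ring double bonds (4 π electrons) plus a heteroatom lone pair (2) give 6 π electrons. Since 6 = 4n+2 (n=1), it is aromatic (thiazole).
The 4-membered ring has only sp² ring atoms; a planar conformation would have a fully conjugated π system of 4 electrons. But 4 = 4(1), which is 4n not 4n+2, so it is not aromatic (cyclobutadiene) — cyclobutadiene is antiaromatic and distorts to a rectangle.
The 7-membered ring is fully conjugated (every ring atom contributes a p orbital); 3 ring double bonds (6 π electrons) plus the carbocation's empty p orbital (0, but keeps the ring conjugated) give 6 π electrons. 6 = 4(1)+2, so it is aromatic (tropylium cation).
4 of the 6 rings are aromatic. Total: 4.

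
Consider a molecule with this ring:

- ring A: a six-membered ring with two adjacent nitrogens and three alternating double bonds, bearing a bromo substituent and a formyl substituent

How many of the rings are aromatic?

1

Ring A is planar and fully conjugated; 3 ring double bonds give 6 π electrons. That satisfies 4n+2 with n=1, so ring A is aromatic (pyridazine).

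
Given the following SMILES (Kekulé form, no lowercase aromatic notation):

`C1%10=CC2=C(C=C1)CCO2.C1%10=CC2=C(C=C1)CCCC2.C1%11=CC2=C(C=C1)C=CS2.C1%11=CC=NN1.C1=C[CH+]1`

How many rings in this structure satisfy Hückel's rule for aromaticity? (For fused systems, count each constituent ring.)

The SMILES encodes a six-membered carbon ring with three alternating C=C double bonds, fused to a five-membered ring containing one oxygen and two sp³ carbons; a six-membered carbon ring with three alternating C=C double bonds, fused to a saturated six-membered carbon ring; a six-membered carbon ring with three alternating C=C double bonds, fused to a five-membered ring containing one sulfur and two C=C double bonds; a five-membered ring with two adjacent nitrogens (one bearing H, one in a double bond) and two double bonds; a three-membered all-carbon ring bearing a positive charge on one carbon, with one C=C double bond.
The 6-membered ring is planar and fully conjugated; 3 ring double bonds give 6 π electrons. Since 6 = 4n+2 (n=1), it is aromatic (benzene ring).
The 5-membered ring with one oxygen has two sp³ carbons, so it is not fully conjugated — not aromatic (oxolane ring).
The second 6-membered ring has a continuous p-orbital overlap around the ring; 3 ring double bonds give 6 π electrons. 6 = 4(1)+2, so it is aromatic (benzene ring).
The third 6-membered ring has four sp³ carbons, so it is not fully conjugated — not aromatic (cyclohexane ring).
The fused 6/5-membered bicyclic (with one sulfur) is a single π system with 9 sp² atoms and 10 π electrons from ring double bonds plus a heteroatom lone pair. 10 = 4(2)+2, so the system is aromatic and both rings count as aromatic (benzothiophene).
The 5-membered ring with two adjacent nitrogens (one N–H, one =N–) has a continuous p-orbital overlap around the ring; 2 ring double bonds (4 π electrons) plus a heteroatom lone pair (2) give 6 π electrons. 6 = 4(1)+2, so it is aromatic (pyrazole).
The 3-membered ring has a continuous p-orbital overlap around the ring; 1 ring double bond (2 π electrons) plus the carbocation's empty p orbital (0, but keeps the ring conjugated) give 2 π electrons. Since 2 = 4n+2 (n=0), it is aromatic (cyclopropenyl cation).
6 of the 8 rings are aromatic. Total: 6.

6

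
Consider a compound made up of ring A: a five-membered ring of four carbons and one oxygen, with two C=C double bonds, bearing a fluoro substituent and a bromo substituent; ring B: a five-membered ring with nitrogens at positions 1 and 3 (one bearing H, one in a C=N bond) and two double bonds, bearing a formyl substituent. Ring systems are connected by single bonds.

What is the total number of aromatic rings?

Ring A is fully conjugated (every ring atom contributes a p orbital); 2 ring double bonds (4 π electrons) plus a heteroatom lone pair (2) give 6 π electrons. 6 = 4(1)+2, so ring A is aromatic (furan).
Ring B is planar and fully conjugated; 2 ring double bonds (4 π electrons) plus a heteroatom lone pair (2) give 6 π electrons. 6 = 4(1)+2, so ring B is aromatic (imidazole).
Aromatic: A, B. Total: 2.

2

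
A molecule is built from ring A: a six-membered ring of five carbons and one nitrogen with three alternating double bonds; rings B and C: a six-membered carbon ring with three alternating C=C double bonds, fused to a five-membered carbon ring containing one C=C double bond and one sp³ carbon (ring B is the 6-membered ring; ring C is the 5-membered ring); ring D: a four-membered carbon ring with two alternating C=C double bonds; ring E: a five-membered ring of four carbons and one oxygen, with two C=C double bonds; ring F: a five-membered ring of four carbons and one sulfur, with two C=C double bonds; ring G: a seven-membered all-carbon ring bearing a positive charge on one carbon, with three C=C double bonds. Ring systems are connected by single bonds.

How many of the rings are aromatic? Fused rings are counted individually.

5

Ring A is planar and fully conjugated; 3 ring double bonds give 6 π electrons. 6 = 4(1)+2, so ring A is aromatic (pyridine).
Ring B is fully conjugated (every ring atom contributes a p orbital); 3 ring double bonds give 6 π electrons. That satisfies 4n+2 with n=1, so ring B is aromatic (benzene ring).
Ring C has one sp³ carbon, so it is not fully conjugated — not aromatic (cyclopentene ring).
Ring D has only sp² ring atoms; a planar conformation would have a fully conjugated π system of 4 electrons. But 4 = 4(1), which is 4n not 4n+2, so ring D is not aromatic (cyclobutadiene) — cyclobutadiene is antiaromatic and distorts to a rectangle.
Ring E has a continuous p-orbital overlap around the ring; 2 ring double bonds (4 π electrons) plus a heteroatom lone pair (2) give 6 π electrons. Since 6 = 4n+2 (n=1), ring E is aromatic (furan).
Ring F has a continuous p-orbital overlap around the ring; 2 ring double bonds (4 π electrons) plus a heteroatom lone pair (2) give 6 π electrons. Since 6 = 4n+2 (n=1), ring F is aromatic (thiophene).
Ring G is planar and fully conjugated; 3 ring double bonds (6 π electrons) plus the carbocation's empty p orbital (0, but keeps the ring conjugated) give 6 π electrons. Since 6 = 4n+2 (n=1), ring G is aromatic (tropylium cation).
Aromatic: A, B, E, F, G. Total: 5.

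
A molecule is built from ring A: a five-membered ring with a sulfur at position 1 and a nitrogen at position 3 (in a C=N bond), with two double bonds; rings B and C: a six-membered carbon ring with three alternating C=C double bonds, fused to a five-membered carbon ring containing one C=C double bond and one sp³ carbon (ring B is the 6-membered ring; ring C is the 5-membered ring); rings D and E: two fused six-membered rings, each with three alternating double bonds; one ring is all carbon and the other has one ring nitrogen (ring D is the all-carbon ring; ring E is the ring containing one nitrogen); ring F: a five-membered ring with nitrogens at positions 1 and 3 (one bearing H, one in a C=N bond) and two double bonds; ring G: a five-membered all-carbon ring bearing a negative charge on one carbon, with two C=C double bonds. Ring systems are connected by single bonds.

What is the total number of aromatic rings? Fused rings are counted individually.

6

Ring A has a continuous p-orbital overlap around the ring; 2 ring double bonds (4 π electrons) plus a heteroatom lone pair (2) give 6 π electrons. 6 = 4(1)+2, so ring A is aromatic (thiazole).
Ring B has a continuous p-orbital overlap around the ring; 3 ring double bonds give 6 π electrons. Since 6 = 4n+2 (n=1), ring B is aromatic (benzene ring).
Ring C has one sp³ carbon, so it is not fully conjugated — not aromatic (cyclopentene ring).
Rings D and E form a fused bicyclic system (with one nitrogen) with 10 sp² atoms and 10 π electrons from ring double bonds. 10 = 4(2)+2, so the system is aromatic and both rings count as aromatic (quinoline).
Ring F is planar and fully conjugated; 2 ring double bonds (4 π electrons) plus a heteroatom lone pair (2) give 6 π electrons. 6 = 4(1)+2, so ring F is aromatic (imidazole).
Ring G is fully conjugated (every ring atom contributes a p orbital); 2 ring double bonds (4 π electrons) plus the carbanion lone pair (2) give 6 π electrons. That satisfies 4n+2 with n=1, so ring G is aromatic (cyclopentadienyl anion).
Aromatic: A, B, D, E, F, G. Total: 6.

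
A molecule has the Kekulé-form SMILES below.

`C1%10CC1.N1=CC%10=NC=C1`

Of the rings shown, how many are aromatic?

1

The SMILES encodes a three-membered saturated carbon ring; a six-membered ring with nitrogens at positions 1 and 4 and three alternating double bonds.
The 3-membered ring has only sp³ atoms, so it is not fully conjugated — not aromatic (cyclopropane).
The 6-membered ring with two nitrogens (1,4) has a continuous p-orbital overlap around the ring; 3 ring double bonds give 6 π electrons. That satisfies 4n+2 with n=1, so it is aromatic (pyrazine).
1 of the 2 rings is aromatic. Total: 1.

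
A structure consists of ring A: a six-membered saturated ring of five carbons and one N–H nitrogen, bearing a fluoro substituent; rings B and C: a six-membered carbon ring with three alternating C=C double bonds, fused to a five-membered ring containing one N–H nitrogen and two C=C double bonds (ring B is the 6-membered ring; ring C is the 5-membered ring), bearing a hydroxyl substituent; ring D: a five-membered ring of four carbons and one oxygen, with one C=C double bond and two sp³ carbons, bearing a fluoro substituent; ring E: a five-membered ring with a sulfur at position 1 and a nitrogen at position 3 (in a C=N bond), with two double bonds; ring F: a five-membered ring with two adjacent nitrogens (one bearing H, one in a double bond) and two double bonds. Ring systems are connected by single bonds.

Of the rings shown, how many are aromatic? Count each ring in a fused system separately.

4

Ring A has only sp³ atoms, so it is not fully conjugated — not aromatic (piperidine).
Rings B and C form a fused bicyclic system (with one N–H) with 9 sp² atoms and 10 π electrons from ring double bonds plus a heteroatom lone pair. 10 = 4(2)+2, so the system is aromatic and both rings count as aromatic (indole).
Ring D has two sp³ carbons, so it is not fully conjugated — not aromatic (2,3-dihydrofuran).
Ring E has a continuous p-orbital overlap around the ring; 2 ring double bonds (4 π electrons) plus a heteroatom lone pair (2) give 6 π electrons. That satisfies 4n+2 with n=1, so ring E is aromatic (thiazole).
Ring F has a continuous p-orbital overlap around the ring; 2 ring double bonds (4 π electrons) plus a heteroatom lone pair (2) give 6 π electrons. That satisfies 4n+2 with n=1, so ring F is aromatic (pyrazole).
Aromatic: B, C, E, F. Total: 4.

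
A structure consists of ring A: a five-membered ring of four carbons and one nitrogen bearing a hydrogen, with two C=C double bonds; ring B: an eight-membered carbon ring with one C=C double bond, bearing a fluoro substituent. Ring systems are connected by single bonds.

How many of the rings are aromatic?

1

Ring A is planar and fully conjugated; 2 ring double bonds (4 π electrons) plus a heteroatom lone pair (2) give 6 π electrons. 6 = 4(1)+2, so ring A is aromatic (pyrrole).
Ring B has six sp³ carbons, so it is not fully conjugated — not aromatic (cyclooctene).
Aromatic: A. Total: 1.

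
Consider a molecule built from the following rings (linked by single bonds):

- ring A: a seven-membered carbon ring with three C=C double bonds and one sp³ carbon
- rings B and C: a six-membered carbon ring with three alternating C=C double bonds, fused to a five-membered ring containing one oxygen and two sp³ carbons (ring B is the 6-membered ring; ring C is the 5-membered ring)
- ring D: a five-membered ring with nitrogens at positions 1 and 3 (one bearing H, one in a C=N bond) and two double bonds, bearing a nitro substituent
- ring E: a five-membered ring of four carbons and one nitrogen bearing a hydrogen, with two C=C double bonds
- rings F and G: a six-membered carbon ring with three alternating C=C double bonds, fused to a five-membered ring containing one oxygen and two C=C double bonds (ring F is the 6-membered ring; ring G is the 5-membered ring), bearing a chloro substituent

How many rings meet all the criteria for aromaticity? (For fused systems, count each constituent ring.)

Ring A has one sp³ carbon, so it is not fully conjugated — not aromatic (cycloheptatriene).
Ring B is fully conjugated (every ring atom contributes a p orbital); 3 ring double bonds give 6 π electrons. That satisfies 4n+2 with n=1, so ring B is aromatic (benzene ring).
Ring C has two sp³ carbons, so it is not fully conjugated — not aromatic (oxolane ring).
Ring D is planar and fully conjugated; 2 ring double bonds (4 π electrons) plus a heteroatom lone pair (2) give 6 π electrons. 6 = 4(1)+2, so ring D is aromatic (imidazole).
Ring E is fully conjugated (every ring atom contributes a p orbital); 2 ring double bonds (4 π electrons) plus a heteroatom lone pair (2) give 6 π electrons. That satisfies 4n+2 with n=1, so ring E is aromatic (pyrrole).
Rings F and G form a fused bicyclic system (with one oxygen) with 9 sp² atoms and 10 π electrons from ring double bonds plus a heteroatom lone pair. 10 = 4(2)+2, so the system is aromatic and both rings count as aromatic (benzofuran).
Aromatic: B, D, E, F, G. Total: 5.

5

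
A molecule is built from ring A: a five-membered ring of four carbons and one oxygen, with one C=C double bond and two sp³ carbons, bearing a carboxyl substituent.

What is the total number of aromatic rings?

0

Ring A has two sp³ carbons, so it is not fully conjugated — not aromatic (2,3-dihydrofuran).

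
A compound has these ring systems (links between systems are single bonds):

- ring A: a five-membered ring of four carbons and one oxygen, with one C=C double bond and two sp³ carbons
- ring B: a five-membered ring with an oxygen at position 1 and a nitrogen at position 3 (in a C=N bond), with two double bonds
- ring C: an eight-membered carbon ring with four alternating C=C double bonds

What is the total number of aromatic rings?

Ring A has two sp³ carbons, so it is not fully conjugated — not aromatic (2,3-dihydrofuran).
Ring B is planar and fully conjugated; 2 ring double bonds (4 π electrons) plus a heteroatom lone pair (2) give 6 π electrons. Since 6 = 4n+2 (n=1), ring B is aromatic (oxazole).
Ring C has only sp² ring atoms; a planar conformation would have a fully conjugated π system of 8 electrons. But 8 = 4(2), which is 4n not 4n+2, so ring C is not aromatic (cyclooctatetraene) — cyclooctatetraene distorts into a non-planar tub to avoid antiaromaticity.
Aromatic: B. Total: 1.

1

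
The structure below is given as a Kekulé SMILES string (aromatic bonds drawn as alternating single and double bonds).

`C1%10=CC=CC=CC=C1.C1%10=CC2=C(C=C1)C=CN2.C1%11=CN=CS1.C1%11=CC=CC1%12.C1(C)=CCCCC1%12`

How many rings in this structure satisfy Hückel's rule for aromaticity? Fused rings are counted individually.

3

The SMILES encodes an eight-membered carbon ring with four alternating C=C double bonds; a six-membered carbon ring with three alternating C=C double bonds, fused to a five-membered ring containing one N–H nitrogen and two C=C double bonds; a five-membered ring with a sulfur at position 1 and a nitrogen at position 3 (in a C=N bond), with two double bonds; a five-membered carbon ring with two conjugated C=C double bonds and one sp³ carbon; a six-membered carbon ring with one C=C double bond.
The 8-membered ring has only sp² ring atoms; a planar conformation would have a fully conjugated π system of 8 electrons. But 8 = 4(2), which is 4n not 4n+2, so it is not aromatic (cyclooctatetraene) — cyclooctatetraene distorts into a non-planar tub to avoid antiaromaticity.
The fused 6/5-membered bicyclic (with one N–H) is a single π system with 9 sp² atoms and 10 π electrons from ring double bonds plus a heteroatom lone pair. 10 = 4(2)+2, so the system is aromatic and both rings count as aromatic (indole).
The 5-membered ring with one sulfur and one =N– has a continuous p-orbital overlap around the ring; 2 ring double bonds (4 π electrons) plus a heteroatom lone pair (2) give 6 π electrons. That satisfies 4n+2 with n=1, so it is aromatic (thiazole).
The 5-membered ring has one sp³ carbon, so it is not fully conjugated — not aromatic (cyclopentadiene).
The 6-membered ring has four sp³ carbons, so it is not fully conjugated — not aromatic (cyclohexene).
3 of the 6 rings are aromatic. Total: 3.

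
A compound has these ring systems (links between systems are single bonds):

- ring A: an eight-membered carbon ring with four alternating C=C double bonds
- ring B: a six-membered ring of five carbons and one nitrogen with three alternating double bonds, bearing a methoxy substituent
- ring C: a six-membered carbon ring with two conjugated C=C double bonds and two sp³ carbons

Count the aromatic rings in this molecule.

Ring A has only sp² ring atoms; a planar conformation would have a fully conjugated π system of 8 electrons. But 8 = 4(2), which is 4n not 4n+2, so ring A is not aromatic (cyclooctatetraene) — cyclooctatetraene distorts into a non-planar tub to avoid antiaromaticity.
Ring B is planar and fully conjugated; 3 ring double bonds give 6 π electrons. That satisfies 4n+2 with n=1, so ring B is aromatic (pyridine).
Ring C has two sp³ carbons, so it is not fully conjugated — not aromatic (1,3-cyclohexadiene).
Aromatic: B. Total: 1.

1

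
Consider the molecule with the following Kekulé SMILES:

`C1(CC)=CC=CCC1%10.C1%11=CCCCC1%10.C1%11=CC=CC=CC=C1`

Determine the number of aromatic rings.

The SMILES encodes a six-membered carbon ring with two conjugated C=C double bonds and two sp³ carbons; a six-membered carbon ring with one C=C double bond; an eight-membered carbon ring with four alternating C=C double bonds.
The 6-membered ring has two sp³ carbons, so it is not fully conjugated — not aromatic (1,3-cyclohexadiene).
The second 6-membered ring has four sp³ carbons, so it is not fully conjugated — not aromatic (cyclohexene).
The 8-membered ring has only sp² ring atoms; a planar conformation would have a fully conjugated π system of 8 electrons. But 8 = 4(2), which is 4n not 4n+2, so it is not aromatic (cyclooctatetraene) — cyclooctatetraene distorts into a non-planar tub to avoid antiaromaticity.
None of the rings are aromatic. Total: 0.

0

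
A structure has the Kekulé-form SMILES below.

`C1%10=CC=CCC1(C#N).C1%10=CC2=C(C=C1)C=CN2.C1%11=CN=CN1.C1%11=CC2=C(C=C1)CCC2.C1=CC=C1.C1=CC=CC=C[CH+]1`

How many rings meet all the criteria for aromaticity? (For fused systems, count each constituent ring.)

The SMILES encodes a six-membered carbon ring with two conjugated C=C double bonds and two sp³ carbons; a six-membered carbon ring with three alternating C=C double bonds, fused to a five-membered ring containing one N–H nitrogen and two C=C double bonds; a five-membered ring with nitrogens at positions 1 and 3 (one bearing H, one in a C=N bond) and two double bonds; a six-membered carbon ring with three alternating C=C double bonds, fused to a saturated five-membered carbon ring; a four-membered carbon ring with two alternating C=C double bonds; a seven-membered all-carbon ring bearing a positive charge on one carbon, with three C=C double bonds.
The 6-membered ring has two sp³ carbons, so it is not fully conjugated — not aromatic (1,3-cyclohexadiene).
The fused 6/5-membered bicyclic (with one N–H) is a single π system with 9 sp² atoms and 10 π electrons from ring double bonds plus a heteroatom lone pair. 10 = 4(2)+2, so the system is aromatic and both rings count as aromatic (indole).
The 5-membered ring with two nitrogens (one N–H, one =N–) is fully conjugated (every ring atom contributes a p orbital); 2 ring double bonds (4 π electrons) plus a heteroatom lone pair (2) give 6 π electrons. Since 6 = 4n+2 (n=1), it is aromatic (imidazole).
The second 6-membered ring has a continuous p-orbital overlap around the ring; 3 ring double bonds give 6 π electrons. Since 6 = 4n+2 (n=1), it is aromatic (benzene ring).
The 5-membered ring has three sp³ carbons, so it is not fully conjugated — not aromatic (cyclopentane ring).
The 4-membered ring has only sp² ring atoms; a planar conformation would have a fully conjugated π system of 4 electrons. But 4 = 4(1), which is 4n not 4n+2, so it is not aromatic (cyclobutadiene) — cyclobutadiene is antiaromatic and distorts to a rectangle.
The 7-membered ring is planar and fully conjugated; 3 ring double bonds (6 π electrons) plus the carbocation's empty p orbital (0, but keeps the ring conjugated) give 6 π electrons. 6 = 4(1)+2, so it is aromatic (tropylium cation).
5 of the 8 rings are aromatic. Total: 5.

5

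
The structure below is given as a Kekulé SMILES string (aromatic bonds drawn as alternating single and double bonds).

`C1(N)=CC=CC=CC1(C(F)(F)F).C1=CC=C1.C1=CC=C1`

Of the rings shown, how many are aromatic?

0

The SMILES encodes a seven-membered carbon ring with three C=C double bonds and one sp³ carbon; a four-membered carbon ring with two alternating C=C double bonds; a four-membered carbon ring with two alternating C=C double bonds.
The 7-membered ring has one sp³ carbon, so it is not fully conjugated — not aromatic (cycloheptatriene).
The 4-membered ring has only sp² ring atoms; a planar conformation would have a fully conjugated π system of 4 electrons. But 4 = 4(1), which is 4n not 4n+2, so it is not aromatic (cyclobutadiene) — cyclobutadiene is antiaromatic and distorts to a rectangle.
The second 4-membered ring has only sp² ring atoms; a planar conformation would have a fully conjugated π system of 4 electrons. But 4 = 4(1), which is 4n not 4n+2, so it is not aromatic (cyclobutadiene) — cyclobutadiene is antiaromatic and distorts to a rectangle.
None of the rings are aromatic. Total: 0.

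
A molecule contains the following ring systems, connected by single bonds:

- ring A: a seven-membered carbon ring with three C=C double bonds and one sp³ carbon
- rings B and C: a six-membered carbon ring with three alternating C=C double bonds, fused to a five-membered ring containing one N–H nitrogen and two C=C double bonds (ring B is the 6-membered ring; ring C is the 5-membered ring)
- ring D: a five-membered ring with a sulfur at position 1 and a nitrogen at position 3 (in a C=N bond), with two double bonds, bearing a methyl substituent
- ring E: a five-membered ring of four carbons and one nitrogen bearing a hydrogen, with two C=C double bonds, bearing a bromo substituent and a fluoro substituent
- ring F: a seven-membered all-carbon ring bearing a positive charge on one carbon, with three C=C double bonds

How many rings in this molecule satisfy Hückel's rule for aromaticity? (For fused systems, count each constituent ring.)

Ring A has one sp³ carbon, so it is not fully conjugated — not aromatic (cycloheptatriene).
Rings B and C form a fused bicyclic system (with one N–H) with 9 sp² atoms and 10 π electrons from ring double bonds plus a heteroatom lone pair. 10 = 4(2)+2, so the system is aromatic and both rings count as aromatic (indole).
Ring D is planar and fully conjugated; 2 ring double bonds (4 π electrons) plus a heteroatom lone pair (2) give 6 π electrons. Since 6 = 4n+2 (n=1), ring D is aromatic (thiazole).
Ring E is fully conjugated (every ring atom contributes a p orbital); 2 ring double bonds (4 π electrons) plus a heteroatom lone pair (2) give 6 π electrons. Since 6 = 4n+2 (n=1), ring E is aromatic (pyrrole).
Ring F has a continuous p-orbital overlap around the ring; 3 ring double bonds (6 π electrons) plus the carbocation's empty p orbital (0, but keeps the ring conjugated) give 6 π electrons. That satisfies 4n+2 with n=1, so ring F is aromatic (tropylium cation).
Aromatic: B, C, D, E, F. Total: 5.

5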